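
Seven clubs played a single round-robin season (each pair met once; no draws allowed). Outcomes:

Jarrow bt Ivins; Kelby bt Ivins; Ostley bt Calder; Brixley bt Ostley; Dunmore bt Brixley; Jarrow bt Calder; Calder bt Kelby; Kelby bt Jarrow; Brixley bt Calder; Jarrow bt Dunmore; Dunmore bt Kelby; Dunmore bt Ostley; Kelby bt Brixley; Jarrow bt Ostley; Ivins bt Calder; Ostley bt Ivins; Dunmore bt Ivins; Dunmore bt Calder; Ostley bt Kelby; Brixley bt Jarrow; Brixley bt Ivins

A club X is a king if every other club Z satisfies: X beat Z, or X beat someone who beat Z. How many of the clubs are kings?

4

Brixley reaches everyone (king).
Kelby reaches everyone (king).
Dunmore reaches everyone (king).
Calder cannot reach Dunmore, Ostley in two steps.
Jarrow reaches everyone (king).
Ostley cannot reach Dunmore in two steps.
Ivins cannot reach Brixley, Dunmore, Jarrow, Ostley in two steps.
Kings: Brixley, Kelby, Dunmore, Jarrow — 4.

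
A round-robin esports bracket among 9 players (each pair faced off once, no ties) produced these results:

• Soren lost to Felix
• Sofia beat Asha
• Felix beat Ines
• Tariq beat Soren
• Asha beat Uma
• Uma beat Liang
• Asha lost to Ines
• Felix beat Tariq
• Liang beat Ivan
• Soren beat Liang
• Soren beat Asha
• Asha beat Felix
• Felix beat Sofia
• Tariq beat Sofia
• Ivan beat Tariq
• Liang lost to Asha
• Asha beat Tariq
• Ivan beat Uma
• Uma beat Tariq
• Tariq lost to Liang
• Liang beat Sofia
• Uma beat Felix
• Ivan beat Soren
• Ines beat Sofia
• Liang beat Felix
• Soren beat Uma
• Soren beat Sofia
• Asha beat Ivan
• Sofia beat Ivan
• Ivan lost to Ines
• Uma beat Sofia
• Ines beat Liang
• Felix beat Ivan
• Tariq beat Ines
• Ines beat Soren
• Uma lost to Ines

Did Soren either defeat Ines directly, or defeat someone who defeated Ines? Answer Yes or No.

Soren did not beat Ines directly.
Soren beat Liang, Uma, Asha, Sofia, but each of them lost to Ines. No two-step path.

No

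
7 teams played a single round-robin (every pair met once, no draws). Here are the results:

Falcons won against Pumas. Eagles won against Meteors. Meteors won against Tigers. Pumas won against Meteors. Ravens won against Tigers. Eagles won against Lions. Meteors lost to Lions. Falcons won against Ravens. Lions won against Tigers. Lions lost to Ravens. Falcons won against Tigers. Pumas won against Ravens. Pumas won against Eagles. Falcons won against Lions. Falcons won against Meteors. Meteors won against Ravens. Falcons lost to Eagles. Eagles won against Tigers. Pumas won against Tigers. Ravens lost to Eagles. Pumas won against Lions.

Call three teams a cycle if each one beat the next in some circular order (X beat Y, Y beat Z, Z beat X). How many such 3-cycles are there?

Win totals: Pumas 5, Ravens 2, Lions 2, Tigers 0, Meteors 2, Eagles 5, Falcons 5.
A team with w wins dominates both others in C(w,2) triples; summing gives 10 + 1 + 1 + 0 + 1 + 10 + 10 = 33 transitive triples.
Total triples C(7,3) = 35, so cyclic triples = 35 − 33 = 2.

2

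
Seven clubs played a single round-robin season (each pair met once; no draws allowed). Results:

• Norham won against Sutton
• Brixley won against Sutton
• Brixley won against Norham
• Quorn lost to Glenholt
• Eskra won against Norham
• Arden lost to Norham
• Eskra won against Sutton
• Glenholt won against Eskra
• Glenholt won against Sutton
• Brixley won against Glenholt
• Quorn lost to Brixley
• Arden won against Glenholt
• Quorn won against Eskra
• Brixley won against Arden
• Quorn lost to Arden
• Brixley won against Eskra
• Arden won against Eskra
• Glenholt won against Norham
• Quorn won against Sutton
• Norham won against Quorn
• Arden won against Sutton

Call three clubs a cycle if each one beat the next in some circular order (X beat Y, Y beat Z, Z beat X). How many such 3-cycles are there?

3

Win totals: Norham 3, Brixley 6, Glenholt 4, Eskra 2, Arden 4, Sutton 0, Quorn 2.
A club with w wins dominates both others in C(w,2) triples; summing gives 3 + 15 + 6 + 1 + 6 + 0 + 1 = 32 transitive triples.
Total triples C(7,3) = 35, so cyclic triples = 35 − 32 = 3.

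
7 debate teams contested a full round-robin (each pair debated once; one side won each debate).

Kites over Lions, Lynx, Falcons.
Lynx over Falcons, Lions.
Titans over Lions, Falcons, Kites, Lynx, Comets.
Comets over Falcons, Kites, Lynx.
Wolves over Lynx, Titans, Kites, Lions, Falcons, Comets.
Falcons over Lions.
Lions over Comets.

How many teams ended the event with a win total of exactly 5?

1

Win totals: Lynx 2, Comets 3, Kites 3, Lions 1, Wolves 6, Falcons 1, Titans 5.
Exactly 5: Titans — 1 team.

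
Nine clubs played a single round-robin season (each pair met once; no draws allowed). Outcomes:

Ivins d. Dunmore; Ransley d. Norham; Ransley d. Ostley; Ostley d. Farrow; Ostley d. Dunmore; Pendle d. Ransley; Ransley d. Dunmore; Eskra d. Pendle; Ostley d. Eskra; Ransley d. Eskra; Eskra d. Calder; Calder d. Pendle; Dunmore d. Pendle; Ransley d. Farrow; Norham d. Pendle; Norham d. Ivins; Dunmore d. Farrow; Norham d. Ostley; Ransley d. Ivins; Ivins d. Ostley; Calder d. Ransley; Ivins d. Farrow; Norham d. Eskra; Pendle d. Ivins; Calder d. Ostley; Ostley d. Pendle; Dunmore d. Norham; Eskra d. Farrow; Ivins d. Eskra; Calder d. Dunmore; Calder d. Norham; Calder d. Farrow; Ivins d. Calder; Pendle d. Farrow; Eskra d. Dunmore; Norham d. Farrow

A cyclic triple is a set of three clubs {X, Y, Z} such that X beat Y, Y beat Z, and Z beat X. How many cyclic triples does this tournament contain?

16

Win totals: Ransley 6, Eskra 4, Pendle 3, Norham 5, Dunmore 3, Ivins 5, Farrow 0, Calder 6, Ostley 4.
A club with w wins dominates both others in C(w,2) triples; summing gives 15 + 6 + 3 + 10 + 3 + 10 + 0 + 15 + 6 = 68 transitive triples.
Total triples C(9,3) = 84, so cyclic triples = 84 − 68 = 16.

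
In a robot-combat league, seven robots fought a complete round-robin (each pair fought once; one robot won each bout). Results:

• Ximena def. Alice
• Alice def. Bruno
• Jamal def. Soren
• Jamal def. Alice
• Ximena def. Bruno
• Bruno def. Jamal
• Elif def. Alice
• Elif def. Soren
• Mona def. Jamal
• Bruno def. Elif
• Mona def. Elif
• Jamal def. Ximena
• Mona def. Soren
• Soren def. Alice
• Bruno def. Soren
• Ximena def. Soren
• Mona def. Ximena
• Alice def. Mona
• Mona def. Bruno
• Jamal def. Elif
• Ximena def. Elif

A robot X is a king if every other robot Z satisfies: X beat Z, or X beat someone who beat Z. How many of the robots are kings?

4

Ximena reaches everyone (king).
Alice reaches everyone (king).
Soren cannot reach Ximena, Jamal, Elif in two steps.
Jamal reaches everyone (king).
Mona reaches everyone (king).
Elif cannot reach Ximena, Jamal in two steps.
Bruno cannot reach Mona in two steps.
Kings: Ximena, Alice, Jamal, Mona — 4.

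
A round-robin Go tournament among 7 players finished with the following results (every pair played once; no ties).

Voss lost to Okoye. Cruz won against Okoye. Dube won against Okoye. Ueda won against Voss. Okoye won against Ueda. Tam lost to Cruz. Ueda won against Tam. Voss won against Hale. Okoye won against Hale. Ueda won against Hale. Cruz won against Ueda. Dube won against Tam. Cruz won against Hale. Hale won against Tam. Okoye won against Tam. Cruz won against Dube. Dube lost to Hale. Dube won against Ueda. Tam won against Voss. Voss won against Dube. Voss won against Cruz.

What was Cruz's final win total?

5

Cruz's results: beat Hale, Ueda, Tam, Okoye, Dube; lost to Voss.
That is 5 wins.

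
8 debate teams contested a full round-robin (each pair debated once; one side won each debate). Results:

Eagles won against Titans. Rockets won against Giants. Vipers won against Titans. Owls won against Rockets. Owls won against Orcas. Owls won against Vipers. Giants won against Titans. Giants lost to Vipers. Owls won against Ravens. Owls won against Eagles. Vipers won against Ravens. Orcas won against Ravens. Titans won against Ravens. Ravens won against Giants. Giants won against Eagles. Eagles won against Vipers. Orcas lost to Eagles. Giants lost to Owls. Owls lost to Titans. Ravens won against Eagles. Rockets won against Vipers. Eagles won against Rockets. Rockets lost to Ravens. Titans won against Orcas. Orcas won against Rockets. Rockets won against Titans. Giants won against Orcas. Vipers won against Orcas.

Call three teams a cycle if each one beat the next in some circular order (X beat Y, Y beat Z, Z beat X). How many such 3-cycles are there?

Win totals: Ravens 3, Orcas 2, Owls 6, Titans 3, Vipers 4, Giants 3, Rockets 3, Eagles 4.
A team with w wins dominates both others in C(w,2) triples; summing gives 3 + 1 + 15 + 3 + 6 + 3 + 3 + 6 = 40 transitive triples.
Total triples C(8,3) = 56, so cyclic triples = 56 − 40 = 16.

16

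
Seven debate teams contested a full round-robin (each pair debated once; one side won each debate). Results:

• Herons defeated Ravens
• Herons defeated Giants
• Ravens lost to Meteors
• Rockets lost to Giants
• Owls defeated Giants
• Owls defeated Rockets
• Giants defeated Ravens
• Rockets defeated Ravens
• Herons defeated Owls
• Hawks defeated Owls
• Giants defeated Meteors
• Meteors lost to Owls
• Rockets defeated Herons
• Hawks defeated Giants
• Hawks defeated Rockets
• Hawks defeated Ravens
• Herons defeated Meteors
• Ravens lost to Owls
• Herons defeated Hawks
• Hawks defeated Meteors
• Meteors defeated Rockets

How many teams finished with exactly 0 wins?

Win totals: Giants 3, Herons 5, Hawks 5, Ravens 0, Meteors 2, Rockets 2, Owls 4.
Exactly 0: Ravens — 1 team.

1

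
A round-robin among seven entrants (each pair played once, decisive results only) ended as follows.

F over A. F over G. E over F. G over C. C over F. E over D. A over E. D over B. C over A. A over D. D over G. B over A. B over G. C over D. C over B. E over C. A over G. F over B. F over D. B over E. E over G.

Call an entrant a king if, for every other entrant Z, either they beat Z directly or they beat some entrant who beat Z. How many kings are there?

5

A reaches everyone (king).
B reaches everyone (king).
C reaches everyone (king).
D cannot reach F in two steps.
E reaches everyone (king).
F reaches everyone (king).
G cannot reach E in two steps.
Kings: A, B, C, E, F — 5.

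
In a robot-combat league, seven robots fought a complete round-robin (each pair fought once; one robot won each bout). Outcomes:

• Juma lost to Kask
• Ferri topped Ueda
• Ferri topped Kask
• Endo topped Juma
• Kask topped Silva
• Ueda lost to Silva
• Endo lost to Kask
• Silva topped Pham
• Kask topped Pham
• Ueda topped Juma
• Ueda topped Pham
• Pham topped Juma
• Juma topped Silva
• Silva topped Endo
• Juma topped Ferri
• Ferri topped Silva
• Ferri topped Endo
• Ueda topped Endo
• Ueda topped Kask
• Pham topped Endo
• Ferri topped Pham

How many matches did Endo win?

1

Endo's results: beat Juma; lost to Ueda, Pham, Kask, Silva, Ferri.
That is 1 win.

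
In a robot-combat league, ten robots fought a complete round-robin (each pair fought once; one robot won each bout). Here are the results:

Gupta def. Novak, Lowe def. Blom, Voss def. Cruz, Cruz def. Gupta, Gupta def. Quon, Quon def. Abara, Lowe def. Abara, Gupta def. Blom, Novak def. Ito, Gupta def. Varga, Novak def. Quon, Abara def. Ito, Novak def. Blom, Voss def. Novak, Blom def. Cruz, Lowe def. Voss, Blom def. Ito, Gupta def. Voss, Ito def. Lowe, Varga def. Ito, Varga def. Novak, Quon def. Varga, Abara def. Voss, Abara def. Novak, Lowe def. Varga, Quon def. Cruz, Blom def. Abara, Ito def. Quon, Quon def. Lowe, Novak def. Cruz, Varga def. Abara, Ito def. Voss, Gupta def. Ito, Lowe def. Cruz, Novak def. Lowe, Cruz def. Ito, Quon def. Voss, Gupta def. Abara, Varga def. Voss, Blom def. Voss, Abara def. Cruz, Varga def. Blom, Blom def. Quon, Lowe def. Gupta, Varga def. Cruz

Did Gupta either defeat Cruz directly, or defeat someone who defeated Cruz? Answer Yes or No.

Yes

Gupta did not beat Cruz directly.
Gupta beat Quon, Voss, Abara, Novak, Ito, Blom, Varga. Of those, Quon beat Cruz.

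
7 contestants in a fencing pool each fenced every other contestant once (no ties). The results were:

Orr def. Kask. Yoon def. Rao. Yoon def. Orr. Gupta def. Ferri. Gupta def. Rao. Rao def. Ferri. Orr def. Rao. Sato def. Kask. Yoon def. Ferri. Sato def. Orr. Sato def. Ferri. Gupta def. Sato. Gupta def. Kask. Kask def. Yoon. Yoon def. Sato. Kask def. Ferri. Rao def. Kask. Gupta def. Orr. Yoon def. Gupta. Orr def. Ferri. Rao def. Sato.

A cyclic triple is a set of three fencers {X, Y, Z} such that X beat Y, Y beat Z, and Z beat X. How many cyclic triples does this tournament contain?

Win totals: Ferri 0, Sato 3, Yoon 5, Orr 3, Gupta 5, Kask 2, Rao 3.
A fencer with w wins dominates both others in C(w,2) triples; summing gives 0 + 3 + 10 + 3 + 10 + 1 + 3 = 30 transitive triples.
Total triples C(7,3) = 35, so cyclic triples = 35 − 30 = 5.

5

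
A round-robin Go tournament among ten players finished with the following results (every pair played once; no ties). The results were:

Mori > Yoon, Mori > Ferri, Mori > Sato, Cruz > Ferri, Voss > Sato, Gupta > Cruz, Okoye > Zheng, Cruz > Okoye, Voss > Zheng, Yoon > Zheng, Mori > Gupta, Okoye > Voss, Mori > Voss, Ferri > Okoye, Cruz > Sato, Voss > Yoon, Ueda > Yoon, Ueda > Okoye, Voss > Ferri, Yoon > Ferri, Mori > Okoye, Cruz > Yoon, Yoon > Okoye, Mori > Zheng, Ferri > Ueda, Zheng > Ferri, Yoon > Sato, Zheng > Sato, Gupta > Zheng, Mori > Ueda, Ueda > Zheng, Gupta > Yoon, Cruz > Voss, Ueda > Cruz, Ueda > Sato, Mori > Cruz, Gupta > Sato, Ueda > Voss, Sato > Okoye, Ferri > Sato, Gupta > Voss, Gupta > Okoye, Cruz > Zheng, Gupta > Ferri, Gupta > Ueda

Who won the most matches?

Win totals: Ferri 3, Voss 4, Ueda 6, Cruz 6, Sato 1, Mori 9, Gupta 8, Zheng 2, Okoye 2, Yoon 4.
Mori leads with 9 wins (next highest: 8).

Mori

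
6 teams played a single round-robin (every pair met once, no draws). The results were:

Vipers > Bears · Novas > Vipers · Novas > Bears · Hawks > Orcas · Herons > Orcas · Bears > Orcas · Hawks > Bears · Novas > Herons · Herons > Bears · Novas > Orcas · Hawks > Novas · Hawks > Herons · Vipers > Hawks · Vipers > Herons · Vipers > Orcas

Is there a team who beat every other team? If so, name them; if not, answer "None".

None

Highest win total is Vipers with 4 (out of 5 possible).
Vipers lost to Novas, so no team went undefeated.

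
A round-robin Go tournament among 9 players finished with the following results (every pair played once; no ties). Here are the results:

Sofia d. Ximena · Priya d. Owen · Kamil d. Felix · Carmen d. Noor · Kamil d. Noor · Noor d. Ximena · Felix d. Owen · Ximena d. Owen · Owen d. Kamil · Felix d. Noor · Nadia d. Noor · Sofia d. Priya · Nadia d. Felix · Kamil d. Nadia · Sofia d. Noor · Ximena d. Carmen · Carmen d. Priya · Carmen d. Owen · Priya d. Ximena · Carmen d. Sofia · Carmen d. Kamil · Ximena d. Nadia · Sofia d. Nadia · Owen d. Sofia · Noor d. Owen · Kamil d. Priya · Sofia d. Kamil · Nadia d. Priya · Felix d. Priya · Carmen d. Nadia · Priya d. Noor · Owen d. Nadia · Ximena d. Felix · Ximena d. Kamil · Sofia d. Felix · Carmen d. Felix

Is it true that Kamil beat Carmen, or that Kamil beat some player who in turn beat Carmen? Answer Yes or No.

No

Kamil did not beat Carmen directly.
Kamil beat Nadia, Priya, Noor, Felix, but each of them lost to Carmen. No two-step path.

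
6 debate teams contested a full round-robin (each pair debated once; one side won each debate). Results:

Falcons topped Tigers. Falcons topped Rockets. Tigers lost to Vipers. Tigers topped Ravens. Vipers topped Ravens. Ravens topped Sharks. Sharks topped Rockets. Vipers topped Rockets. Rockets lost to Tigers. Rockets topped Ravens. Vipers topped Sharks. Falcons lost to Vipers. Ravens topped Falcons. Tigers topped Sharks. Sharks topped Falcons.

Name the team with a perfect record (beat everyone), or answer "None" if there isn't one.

Vipers

Vipers has 5 wins out of 5 opponents — a perfect record.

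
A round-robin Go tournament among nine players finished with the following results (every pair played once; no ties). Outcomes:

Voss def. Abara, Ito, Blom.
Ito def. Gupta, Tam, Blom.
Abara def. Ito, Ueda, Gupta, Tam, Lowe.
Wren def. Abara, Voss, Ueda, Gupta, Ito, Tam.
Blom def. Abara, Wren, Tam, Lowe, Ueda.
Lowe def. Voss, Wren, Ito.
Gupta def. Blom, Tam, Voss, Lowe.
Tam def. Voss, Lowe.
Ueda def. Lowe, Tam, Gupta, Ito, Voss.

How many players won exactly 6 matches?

Win totals: Ueda 5, Ito 3, Lowe 3, Voss 3, Gupta 4, Tam 2, Wren 6, Abara 5, Blom 5.
Exactly 6: Wren — 1 player.

1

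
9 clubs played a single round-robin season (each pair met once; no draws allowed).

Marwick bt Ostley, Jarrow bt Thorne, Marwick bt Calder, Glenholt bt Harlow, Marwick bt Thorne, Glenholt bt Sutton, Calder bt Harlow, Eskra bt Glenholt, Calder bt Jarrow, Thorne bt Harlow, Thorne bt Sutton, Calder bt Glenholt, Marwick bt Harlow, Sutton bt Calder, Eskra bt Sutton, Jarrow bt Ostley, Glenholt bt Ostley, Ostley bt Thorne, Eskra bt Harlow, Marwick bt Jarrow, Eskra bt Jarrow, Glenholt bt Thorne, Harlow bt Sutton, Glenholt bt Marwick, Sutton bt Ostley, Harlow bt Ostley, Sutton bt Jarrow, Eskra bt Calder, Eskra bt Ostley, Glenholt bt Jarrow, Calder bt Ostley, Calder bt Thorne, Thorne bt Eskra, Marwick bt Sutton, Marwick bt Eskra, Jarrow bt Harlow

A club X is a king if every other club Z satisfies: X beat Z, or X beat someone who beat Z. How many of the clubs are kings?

4

Marwick reaches everyone (king).
Sutton cannot reach Marwick, Eskra in two steps.
Eskra reaches everyone (king).
Calder reaches everyone (king).
Jarrow cannot reach Marwick, Calder, Glenholt in two steps.
Glenholt reaches everyone (king).
Harlow cannot reach Marwick, Eskra, Glenholt in two steps.
Ostley cannot reach Marwick, Calder, Jarrow, Glenholt in two steps.
Thorne cannot reach Marwick in two steps.
Kings: Marwick, Eskra, Calder, Glenholt — 4.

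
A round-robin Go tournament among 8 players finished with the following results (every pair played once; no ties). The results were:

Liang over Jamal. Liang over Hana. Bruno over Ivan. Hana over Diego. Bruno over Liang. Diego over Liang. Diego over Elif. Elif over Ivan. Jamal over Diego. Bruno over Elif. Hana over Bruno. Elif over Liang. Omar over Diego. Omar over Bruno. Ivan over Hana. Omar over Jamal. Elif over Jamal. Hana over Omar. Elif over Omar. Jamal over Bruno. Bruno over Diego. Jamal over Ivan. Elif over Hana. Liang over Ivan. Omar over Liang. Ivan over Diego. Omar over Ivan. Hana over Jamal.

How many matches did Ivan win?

2

Ivan's results: beat Diego, Hana; lost to Liang, Elif, Omar, Bruno, Jamal.
That is 2 wins.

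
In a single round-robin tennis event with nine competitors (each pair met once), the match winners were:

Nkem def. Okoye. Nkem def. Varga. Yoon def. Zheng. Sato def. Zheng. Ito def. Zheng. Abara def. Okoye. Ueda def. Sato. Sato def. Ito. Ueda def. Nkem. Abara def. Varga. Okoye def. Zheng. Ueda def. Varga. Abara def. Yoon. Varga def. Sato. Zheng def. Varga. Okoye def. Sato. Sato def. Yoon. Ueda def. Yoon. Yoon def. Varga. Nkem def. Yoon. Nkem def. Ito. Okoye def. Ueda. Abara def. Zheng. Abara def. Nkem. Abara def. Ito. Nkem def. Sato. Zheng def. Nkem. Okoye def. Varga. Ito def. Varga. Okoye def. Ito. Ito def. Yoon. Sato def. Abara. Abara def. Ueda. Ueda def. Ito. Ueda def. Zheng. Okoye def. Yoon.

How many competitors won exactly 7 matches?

1

Win totals: Sato 4, Ito 3, Yoon 2, Ueda 6, Nkem 5, Abara 7, Okoye 6, Zheng 2, Varga 1.
Exactly 7: Abara — 1 competitor.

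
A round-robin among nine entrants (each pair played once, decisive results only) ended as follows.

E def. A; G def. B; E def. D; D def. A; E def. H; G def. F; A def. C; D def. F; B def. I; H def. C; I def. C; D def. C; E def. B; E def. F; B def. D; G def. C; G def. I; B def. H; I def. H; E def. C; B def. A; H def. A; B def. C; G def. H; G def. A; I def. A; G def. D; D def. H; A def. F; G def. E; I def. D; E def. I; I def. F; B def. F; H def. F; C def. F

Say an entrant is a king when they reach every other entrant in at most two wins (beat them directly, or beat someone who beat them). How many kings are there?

1

A cannot reach B, D, E, G, H, I in two steps.
B cannot reach E, G in two steps.
C cannot reach A, B, D, E, G, H, I in two steps.
D cannot reach B, E, G, I in two steps.
E cannot reach G in two steps.
F cannot reach A, B, C, D, E, G, H, I in two steps.
G reaches everyone (king).
H cannot reach B, D, E, G, I in two steps.
I cannot reach B, E, G in two steps.
Kings: G — 1.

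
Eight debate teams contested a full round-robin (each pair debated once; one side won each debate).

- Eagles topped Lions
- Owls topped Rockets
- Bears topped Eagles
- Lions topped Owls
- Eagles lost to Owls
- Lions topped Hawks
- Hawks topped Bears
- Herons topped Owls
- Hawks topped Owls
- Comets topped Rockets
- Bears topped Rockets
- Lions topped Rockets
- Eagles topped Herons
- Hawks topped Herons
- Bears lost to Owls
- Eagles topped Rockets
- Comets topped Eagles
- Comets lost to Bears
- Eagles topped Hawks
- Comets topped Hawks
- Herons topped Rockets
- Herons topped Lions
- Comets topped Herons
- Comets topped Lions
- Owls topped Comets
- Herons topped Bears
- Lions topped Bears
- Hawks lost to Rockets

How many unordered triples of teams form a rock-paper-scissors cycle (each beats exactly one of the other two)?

16

Win totals: Comets 5, Owls 4, Bears 3, Herons 4, Lions 4, Eagles 4, Rockets 1, Hawks 3.
A team with w wins dominates both others in C(w,2) triples; summing gives 10 + 6 + 3 + 6 + 6 + 6 + 0 + 3 = 40 transitive triples.
Total triples C(8,3) = 56, so cyclic triples = 56 − 40 = 16.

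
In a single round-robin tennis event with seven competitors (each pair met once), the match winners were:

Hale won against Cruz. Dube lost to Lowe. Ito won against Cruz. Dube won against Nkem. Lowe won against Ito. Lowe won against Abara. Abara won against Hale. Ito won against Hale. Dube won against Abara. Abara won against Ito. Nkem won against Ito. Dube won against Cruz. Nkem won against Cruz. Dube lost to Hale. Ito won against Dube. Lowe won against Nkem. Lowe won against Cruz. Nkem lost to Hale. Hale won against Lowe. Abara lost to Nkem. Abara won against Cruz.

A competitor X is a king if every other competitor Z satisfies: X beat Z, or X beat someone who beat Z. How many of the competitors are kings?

Cruz cannot reach Dube, Lowe, Nkem, Hale, Ito, Abara in two steps.
Dube cannot reach Lowe in two steps.
Lowe reaches everyone (king).
Nkem cannot reach Lowe in two steps.
Hale reaches everyone (king).
Ito reaches everyone (king).
Abara reaches everyone (king).
Kings: Lowe, Hale, Ito, Abara — 4.

4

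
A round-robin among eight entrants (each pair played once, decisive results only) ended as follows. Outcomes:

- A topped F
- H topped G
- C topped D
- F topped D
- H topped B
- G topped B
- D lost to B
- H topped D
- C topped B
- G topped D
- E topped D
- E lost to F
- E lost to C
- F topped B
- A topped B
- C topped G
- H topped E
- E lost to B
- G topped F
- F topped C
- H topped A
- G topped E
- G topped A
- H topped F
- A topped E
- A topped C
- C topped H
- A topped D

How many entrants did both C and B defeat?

2

C beat: B, D, E, G, H.
B beat: D, E.
Both beat: D, E — 2.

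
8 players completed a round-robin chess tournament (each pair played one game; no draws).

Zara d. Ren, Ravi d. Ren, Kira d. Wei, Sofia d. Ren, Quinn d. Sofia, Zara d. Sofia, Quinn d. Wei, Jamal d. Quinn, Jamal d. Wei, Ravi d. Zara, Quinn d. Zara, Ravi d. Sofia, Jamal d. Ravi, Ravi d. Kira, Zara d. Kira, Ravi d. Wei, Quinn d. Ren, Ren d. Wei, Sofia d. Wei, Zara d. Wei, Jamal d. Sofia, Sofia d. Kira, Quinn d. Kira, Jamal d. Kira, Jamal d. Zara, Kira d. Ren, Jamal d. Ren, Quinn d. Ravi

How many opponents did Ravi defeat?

Ravi's results: beat Wei, Sofia, Zara, Kira, Ren; lost to Quinn, Jamal.
That is 5 wins.

5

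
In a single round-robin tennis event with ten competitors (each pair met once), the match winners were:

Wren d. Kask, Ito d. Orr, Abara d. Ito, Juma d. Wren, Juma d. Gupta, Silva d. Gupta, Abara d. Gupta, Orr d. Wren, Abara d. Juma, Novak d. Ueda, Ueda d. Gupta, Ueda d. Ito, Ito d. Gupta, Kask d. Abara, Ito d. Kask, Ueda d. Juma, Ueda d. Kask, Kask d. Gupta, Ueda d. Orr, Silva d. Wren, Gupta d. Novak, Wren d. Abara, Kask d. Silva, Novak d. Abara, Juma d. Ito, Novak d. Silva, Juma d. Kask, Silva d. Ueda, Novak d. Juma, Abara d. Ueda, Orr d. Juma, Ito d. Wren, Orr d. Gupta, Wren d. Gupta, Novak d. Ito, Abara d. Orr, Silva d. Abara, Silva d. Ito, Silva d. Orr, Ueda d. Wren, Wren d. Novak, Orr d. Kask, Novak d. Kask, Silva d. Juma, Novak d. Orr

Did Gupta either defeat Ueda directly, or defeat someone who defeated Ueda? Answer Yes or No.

Gupta did not beat Ueda directly.
Gupta beat Novak. Of those, Novak beat Ueda.

Yes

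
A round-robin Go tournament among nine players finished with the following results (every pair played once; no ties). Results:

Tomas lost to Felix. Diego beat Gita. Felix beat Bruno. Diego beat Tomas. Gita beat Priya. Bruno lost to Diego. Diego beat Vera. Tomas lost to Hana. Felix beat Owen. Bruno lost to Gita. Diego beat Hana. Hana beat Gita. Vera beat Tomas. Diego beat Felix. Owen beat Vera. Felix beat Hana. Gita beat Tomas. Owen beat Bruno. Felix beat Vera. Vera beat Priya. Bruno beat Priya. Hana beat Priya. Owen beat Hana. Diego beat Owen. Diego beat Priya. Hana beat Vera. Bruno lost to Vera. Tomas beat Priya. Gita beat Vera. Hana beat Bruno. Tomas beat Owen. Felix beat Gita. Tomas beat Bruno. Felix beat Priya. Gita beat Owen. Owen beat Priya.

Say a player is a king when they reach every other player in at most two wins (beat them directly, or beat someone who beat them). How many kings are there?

Priya cannot reach Tomas, Vera, Hana, Gita, Felix, Owen, Bruno, Diego in two steps.
Tomas cannot reach Gita, Felix, Diego in two steps.
Vera cannot reach Hana, Gita, Felix, Diego in two steps.
Hana cannot reach Felix, Diego in two steps.
Gita cannot reach Felix, Diego in two steps.
Felix cannot reach Diego in two steps.
Owen cannot reach Felix, Diego in two steps.
Bruno cannot reach Tomas, Vera, Hana, Gita, Felix, Owen, Diego in two steps.
Diego reaches everyone (king).
Kings: Diego — 1.

1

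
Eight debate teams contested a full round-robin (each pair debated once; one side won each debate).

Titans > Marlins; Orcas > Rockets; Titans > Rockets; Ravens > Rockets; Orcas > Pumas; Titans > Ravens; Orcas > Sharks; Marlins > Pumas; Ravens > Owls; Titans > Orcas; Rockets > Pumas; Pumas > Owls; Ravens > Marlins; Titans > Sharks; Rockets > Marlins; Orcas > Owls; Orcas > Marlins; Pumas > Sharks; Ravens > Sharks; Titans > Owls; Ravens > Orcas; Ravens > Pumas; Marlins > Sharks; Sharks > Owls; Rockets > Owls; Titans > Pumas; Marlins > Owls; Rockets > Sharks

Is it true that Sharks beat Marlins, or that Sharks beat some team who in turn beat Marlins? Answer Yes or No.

Sharks did not beat Marlins directly.
Sharks beat Owls, but each of them lost to Marlins. No two-step path.

No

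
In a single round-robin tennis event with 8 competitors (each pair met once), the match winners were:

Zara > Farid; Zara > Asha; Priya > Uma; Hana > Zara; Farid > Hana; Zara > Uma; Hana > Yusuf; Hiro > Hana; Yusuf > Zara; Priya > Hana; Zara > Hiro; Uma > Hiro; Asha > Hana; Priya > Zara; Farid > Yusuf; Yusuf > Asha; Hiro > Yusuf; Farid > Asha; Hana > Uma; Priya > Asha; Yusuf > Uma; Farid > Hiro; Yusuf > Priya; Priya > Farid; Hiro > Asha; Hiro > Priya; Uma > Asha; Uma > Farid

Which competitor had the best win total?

Win totals: Uma 3, Zara 4, Asha 1, Yusuf 4, Priya 5, Hiro 4, Hana 3, Farid 4.
Priya leads with 5 wins (next highest: 4).

Priya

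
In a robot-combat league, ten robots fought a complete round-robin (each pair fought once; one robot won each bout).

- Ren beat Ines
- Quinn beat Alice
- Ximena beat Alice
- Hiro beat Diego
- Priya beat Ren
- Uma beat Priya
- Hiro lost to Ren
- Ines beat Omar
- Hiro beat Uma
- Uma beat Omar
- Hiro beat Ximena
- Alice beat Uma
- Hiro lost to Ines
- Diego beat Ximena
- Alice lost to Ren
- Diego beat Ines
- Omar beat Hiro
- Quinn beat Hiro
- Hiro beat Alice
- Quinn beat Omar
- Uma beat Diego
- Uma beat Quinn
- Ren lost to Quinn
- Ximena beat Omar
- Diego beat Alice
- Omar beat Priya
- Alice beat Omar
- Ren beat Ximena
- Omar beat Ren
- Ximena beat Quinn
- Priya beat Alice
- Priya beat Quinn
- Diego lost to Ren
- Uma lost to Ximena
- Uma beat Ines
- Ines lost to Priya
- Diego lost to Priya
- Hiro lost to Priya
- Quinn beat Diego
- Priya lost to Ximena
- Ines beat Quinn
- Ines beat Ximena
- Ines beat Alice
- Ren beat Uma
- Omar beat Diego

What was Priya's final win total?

Priya's results: beat Ren, Alice, Diego, Quinn, Hiro, Ines; lost to Uma, Ximena, Omar.
That is 6 wins.

6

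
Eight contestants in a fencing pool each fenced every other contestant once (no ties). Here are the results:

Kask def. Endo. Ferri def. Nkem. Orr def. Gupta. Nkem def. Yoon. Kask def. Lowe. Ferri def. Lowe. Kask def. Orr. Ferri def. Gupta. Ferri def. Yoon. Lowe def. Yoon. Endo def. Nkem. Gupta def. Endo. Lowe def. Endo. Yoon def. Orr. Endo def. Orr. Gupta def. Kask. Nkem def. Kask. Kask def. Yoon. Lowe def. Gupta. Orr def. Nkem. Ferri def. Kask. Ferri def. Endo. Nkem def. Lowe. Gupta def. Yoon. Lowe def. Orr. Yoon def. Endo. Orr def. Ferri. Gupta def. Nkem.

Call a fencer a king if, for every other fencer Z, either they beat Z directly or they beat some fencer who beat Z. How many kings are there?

Lowe reaches everyone (king).
Kask reaches everyone (king).
Yoon cannot reach Lowe, Kask in two steps.
Orr reaches everyone (king).
Ferri reaches everyone (king).
Gupta cannot reach Ferri in two steps.
Endo reaches everyone (king).
Nkem cannot reach Ferri in two steps.
Kings: Lowe, Kask, Orr, Ferri, Endo — 5.

5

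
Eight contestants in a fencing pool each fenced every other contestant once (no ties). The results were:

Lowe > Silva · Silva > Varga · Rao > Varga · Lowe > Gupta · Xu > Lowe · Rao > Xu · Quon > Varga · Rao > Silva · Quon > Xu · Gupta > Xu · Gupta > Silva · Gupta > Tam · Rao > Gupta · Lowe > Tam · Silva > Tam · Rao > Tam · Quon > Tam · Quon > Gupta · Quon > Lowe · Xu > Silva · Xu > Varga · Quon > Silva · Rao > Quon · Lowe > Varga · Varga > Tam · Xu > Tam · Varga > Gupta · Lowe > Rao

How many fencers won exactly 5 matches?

Win totals: Gupta 3, Rao 6, Silva 2, Varga 2, Lowe 5, Xu 4, Tam 0, Quon 6.
Exactly 5: Lowe — 1 fencer.

1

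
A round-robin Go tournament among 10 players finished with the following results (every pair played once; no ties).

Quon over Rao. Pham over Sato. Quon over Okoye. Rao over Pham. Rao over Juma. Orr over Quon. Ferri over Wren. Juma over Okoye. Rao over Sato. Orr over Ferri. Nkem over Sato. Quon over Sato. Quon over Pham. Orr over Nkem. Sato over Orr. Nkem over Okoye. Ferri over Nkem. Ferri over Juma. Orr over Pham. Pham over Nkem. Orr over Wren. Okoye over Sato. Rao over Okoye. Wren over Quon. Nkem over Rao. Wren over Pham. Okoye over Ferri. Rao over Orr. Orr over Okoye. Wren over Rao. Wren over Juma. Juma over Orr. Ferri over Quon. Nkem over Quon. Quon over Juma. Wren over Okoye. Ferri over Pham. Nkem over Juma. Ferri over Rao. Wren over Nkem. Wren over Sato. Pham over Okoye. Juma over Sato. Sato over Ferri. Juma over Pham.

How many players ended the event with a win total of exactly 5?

3

Win totals: Quon 5, Okoye 2, Rao 5, Ferri 6, Wren 7, Sato 2, Orr 6, Juma 4, Pham 3, Nkem 5.
Exactly 5: Quon, Rao, Nkem — 3 players.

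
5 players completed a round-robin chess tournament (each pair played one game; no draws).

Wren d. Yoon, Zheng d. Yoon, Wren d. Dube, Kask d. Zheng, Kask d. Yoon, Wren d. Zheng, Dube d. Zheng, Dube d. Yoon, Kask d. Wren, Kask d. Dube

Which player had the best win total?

Win totals: Kask 4, Zheng 1, Dube 2, Wren 3, Yoon 0.
Kask leads with 4 wins (next highest: 3).

Kask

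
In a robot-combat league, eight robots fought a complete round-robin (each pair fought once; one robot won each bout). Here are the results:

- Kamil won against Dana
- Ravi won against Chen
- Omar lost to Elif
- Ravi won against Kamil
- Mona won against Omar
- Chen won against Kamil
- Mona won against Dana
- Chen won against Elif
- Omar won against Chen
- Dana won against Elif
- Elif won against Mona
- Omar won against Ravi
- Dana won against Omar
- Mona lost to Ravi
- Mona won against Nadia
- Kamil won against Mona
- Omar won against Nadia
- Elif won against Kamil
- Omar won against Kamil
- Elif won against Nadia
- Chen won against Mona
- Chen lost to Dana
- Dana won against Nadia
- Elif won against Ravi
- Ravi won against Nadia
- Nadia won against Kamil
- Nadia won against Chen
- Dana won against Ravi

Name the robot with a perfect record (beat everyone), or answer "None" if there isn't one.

Highest win total is Elif with 5 (out of 7 possible).
Elif lost to Chen, Dana, so no robot went undefeated.

None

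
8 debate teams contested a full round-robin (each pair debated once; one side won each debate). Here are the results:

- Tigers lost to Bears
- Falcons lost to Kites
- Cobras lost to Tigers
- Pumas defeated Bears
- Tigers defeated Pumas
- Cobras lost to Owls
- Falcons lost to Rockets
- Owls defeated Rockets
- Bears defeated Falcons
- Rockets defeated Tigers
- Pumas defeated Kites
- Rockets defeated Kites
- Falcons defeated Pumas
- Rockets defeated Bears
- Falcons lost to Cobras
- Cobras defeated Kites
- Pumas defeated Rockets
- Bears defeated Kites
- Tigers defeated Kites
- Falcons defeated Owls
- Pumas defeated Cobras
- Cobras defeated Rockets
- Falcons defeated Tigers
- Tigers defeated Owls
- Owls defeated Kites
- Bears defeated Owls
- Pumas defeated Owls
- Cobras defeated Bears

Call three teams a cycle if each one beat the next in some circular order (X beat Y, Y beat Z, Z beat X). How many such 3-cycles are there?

16

Win totals: Kites 1, Bears 4, Falcons 3, Owls 3, Cobras 4, Pumas 5, Rockets 4, Tigers 4.
A team with w wins dominates both others in C(w,2) triples; summing gives 0 + 6 + 3 + 3 + 6 + 10 + 6 + 6 = 40 transitive triples.
Total triples C(8,3) = 56, so cyclic triples = 56 − 40 = 16.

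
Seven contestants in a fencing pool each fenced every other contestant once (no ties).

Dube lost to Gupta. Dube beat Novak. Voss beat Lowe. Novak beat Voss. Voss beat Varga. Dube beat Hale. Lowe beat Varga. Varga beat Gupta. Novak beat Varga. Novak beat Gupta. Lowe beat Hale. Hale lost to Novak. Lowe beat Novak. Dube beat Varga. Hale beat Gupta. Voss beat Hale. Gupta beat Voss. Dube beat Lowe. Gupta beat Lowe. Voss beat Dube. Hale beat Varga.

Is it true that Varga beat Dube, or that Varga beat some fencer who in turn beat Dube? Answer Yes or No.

Yes

Varga did not beat Dube directly.
Varga beat Gupta. Of those, Gupta beat Dube.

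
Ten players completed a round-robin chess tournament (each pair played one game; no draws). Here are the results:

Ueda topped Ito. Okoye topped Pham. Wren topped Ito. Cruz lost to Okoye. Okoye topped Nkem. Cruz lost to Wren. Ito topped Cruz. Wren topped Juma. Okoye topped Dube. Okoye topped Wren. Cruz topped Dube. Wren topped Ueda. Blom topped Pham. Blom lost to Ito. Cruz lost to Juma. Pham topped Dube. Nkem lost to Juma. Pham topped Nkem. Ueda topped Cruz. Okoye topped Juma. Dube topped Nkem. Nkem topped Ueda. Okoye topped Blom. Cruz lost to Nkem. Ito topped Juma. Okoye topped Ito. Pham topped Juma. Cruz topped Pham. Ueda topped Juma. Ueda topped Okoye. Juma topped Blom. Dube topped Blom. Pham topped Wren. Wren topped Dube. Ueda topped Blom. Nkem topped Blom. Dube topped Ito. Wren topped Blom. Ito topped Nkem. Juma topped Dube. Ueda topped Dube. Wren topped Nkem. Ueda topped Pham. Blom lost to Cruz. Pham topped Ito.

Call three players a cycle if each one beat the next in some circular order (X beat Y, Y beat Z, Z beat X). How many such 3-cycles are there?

Win totals: Ueda 7, Juma 4, Okoye 8, Wren 7, Dube 3, Ito 4, Blom 1, Cruz 3, Nkem 3, Pham 5.
A player with w wins dominates both others in C(w,2) triples; summing gives 21 + 6 + 28 + 21 + 3 + 6 + 0 + 3 + 3 + 10 = 101 transitive triples.
Total triples C(10,3) = 120, so cyclic triples = 120 − 101 = 19.

19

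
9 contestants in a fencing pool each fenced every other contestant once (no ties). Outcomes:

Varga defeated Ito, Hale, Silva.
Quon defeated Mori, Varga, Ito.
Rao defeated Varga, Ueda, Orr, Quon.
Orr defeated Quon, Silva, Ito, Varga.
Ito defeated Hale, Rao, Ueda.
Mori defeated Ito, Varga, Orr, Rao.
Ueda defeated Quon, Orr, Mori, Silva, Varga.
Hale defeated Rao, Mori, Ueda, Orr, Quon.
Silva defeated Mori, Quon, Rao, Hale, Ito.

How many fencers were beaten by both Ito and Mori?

1

Ito beat: Rao, Ueda, Hale.
Mori beat: Rao, Orr, Ito, Varga.
Both beat: Rao — 1.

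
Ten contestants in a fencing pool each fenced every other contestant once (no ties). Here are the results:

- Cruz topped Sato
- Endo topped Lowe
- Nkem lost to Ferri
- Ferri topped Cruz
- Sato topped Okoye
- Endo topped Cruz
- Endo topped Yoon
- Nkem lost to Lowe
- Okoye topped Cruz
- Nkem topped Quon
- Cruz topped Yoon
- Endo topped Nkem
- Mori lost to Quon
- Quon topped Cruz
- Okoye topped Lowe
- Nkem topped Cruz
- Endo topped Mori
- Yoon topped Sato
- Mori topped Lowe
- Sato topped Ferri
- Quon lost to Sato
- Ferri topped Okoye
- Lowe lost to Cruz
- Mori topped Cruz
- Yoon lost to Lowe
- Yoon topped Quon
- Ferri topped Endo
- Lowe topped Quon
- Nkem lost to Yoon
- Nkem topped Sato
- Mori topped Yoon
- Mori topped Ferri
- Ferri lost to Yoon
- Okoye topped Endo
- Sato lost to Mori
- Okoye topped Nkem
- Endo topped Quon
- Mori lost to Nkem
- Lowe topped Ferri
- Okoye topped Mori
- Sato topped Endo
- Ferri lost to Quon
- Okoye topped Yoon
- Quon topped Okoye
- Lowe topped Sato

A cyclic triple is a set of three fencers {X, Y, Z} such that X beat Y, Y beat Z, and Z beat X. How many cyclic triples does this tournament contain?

Win totals: Ferri 4, Cruz 3, Quon 4, Sato 4, Okoye 6, Mori 5, Lowe 5, Yoon 4, Endo 6, Nkem 4.
A fencer with w wins dominates both others in C(w,2) triples; summing gives 6 + 3 + 6 + 6 + 15 + 10 + 10 + 6 + 15 + 6 = 83 transitive triples.
Total triples C(10,3) = 120, so cyclic triples = 120 − 83 = 37.

37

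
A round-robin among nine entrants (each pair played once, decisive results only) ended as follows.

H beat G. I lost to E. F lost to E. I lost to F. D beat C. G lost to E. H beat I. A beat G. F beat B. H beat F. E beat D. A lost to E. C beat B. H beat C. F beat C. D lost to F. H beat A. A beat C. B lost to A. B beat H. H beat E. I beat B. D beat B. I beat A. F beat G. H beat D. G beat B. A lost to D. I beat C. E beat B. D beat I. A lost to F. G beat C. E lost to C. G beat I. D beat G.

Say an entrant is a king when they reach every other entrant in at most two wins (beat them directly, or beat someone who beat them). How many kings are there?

A cannot reach D, F in two steps.
B reaches everyone (king).
C reaches everyone (king).
D cannot reach F in two steps.
E reaches everyone (king).
F reaches everyone (king).
G cannot reach D, F in two steps.
H reaches everyone (king).
I cannot reach D, F in two steps.
Kings: B, C, E, F, H — 5.

5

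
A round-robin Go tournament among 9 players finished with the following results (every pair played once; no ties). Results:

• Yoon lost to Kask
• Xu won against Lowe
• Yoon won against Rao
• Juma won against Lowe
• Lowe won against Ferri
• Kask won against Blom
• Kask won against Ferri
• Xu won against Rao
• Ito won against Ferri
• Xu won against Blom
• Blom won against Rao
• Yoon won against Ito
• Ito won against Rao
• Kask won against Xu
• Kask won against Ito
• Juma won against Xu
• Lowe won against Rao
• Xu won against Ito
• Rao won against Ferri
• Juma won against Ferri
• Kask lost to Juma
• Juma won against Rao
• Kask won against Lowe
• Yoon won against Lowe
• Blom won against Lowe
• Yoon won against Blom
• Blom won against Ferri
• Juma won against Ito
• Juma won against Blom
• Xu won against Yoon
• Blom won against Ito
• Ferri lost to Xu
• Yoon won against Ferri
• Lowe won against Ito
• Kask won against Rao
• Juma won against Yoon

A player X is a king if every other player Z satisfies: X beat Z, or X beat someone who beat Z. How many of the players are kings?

Blom cannot reach Juma, Kask, Yoon, Xu in two steps.
Ito cannot reach Blom, Juma, Kask, Yoon, Lowe, Xu in two steps.
Juma reaches everyone (king).
Kask cannot reach Juma in two steps.
Yoon cannot reach Juma, Kask, Xu in two steps.
Lowe cannot reach Blom, Juma, Kask, Yoon, Xu in two steps.
Ferri cannot reach Blom, Ito, Juma, Kask, Yoon, Lowe, Rao, Xu in two steps.
Rao cannot reach Blom, Ito, Juma, Kask, Yoon, Lowe, Xu in two steps.
Xu cannot reach Juma, Kask in two steps.
Kings: Juma — 1.

1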